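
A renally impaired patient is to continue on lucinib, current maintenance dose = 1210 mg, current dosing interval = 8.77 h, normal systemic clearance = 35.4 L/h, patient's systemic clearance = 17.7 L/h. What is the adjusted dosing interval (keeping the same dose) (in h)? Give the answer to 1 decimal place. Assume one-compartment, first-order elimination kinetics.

17.5 h

To keep the same average steady-state level, dosing rate must scale with clearance.
CL ratio = 17.7 / 35.4 = 0.5000
New interval (same dose) = 8.77 / 0.5000 = 17.54 h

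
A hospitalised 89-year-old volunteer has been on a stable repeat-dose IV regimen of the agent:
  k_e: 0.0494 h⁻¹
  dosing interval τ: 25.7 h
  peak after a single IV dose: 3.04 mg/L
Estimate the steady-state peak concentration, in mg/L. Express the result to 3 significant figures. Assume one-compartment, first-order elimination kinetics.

e^(−kτ) = e^(−0.04940 × 25.7) = 0.2809
Accumulation ratio R = 1 / (1 − e^(−kτ)) = 1 / (1 − 0.2809) = 1.391
Steady-state peak = C₀ × R = 3.04 × 1.391 = 4.229 mg/L

4.23 mg/L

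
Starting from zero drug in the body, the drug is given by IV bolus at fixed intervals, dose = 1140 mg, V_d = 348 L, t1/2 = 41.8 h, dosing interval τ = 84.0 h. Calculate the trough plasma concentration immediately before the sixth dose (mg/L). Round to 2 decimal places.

1.08 mg/L

C₀ per dose = Dose / Vd = 1140 / 348 = 3.276 mg/L
k = ln2 / t½ = 0.693147 / 41.8 = 0.01658 h⁻¹
Fraction remaining after one interval: r = e^(−kτ) = e^(−0.01658 × 84.0) = 0.2484
Before dose 6, 5 doses have been given (aged 1τ, 2τ, 3τ, 4τ, 5τ).
C_trough = C₀ × (r + r² + … + r^5) = C₀ × r(1−r^5)/(1−r)
        = 3.276 × 0.2484 × (1 − 0.0009457) / (1 − 0.2484) = 1.082 mg/L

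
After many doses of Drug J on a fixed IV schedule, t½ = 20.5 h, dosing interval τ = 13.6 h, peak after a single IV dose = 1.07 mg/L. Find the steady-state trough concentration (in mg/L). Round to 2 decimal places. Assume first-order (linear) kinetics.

1.83 mg/L

k = ln2 / t½ = 0.693147 / 20.5 = 0.03381 h⁻¹
e^(−kτ) = e^(−0.03381 × 13.6) = 0.6314
Accumulation ratio R = 1 / (1 − e^(−kτ)) = 1 / (1 − 0.6314) = 2.713
Steady-state trough = C₀ × R × e^(−kτ) = 1.07 × 2.713 × 0.6314 = 1.833 mg/L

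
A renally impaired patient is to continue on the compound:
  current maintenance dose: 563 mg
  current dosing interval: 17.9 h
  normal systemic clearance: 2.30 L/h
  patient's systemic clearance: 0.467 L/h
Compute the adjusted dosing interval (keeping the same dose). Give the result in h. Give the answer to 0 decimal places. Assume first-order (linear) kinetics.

88 h

To keep the same average steady-state level, dosing rate must scale with clearance.
CL ratio = 0.467 / 2.30 = 0.2030
New interval (same dose) = 17.9 / 0.2030 = 88.18 h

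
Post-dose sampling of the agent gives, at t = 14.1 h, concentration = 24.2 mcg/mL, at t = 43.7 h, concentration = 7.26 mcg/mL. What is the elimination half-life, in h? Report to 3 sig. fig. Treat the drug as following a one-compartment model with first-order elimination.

k = ln(C₁/C₂) / (t₂ − t₁) = ln(24.2/7.26) / (43.7 − 14.1)
  = 1.204 / 29.60 = 0.04068 h⁻¹
t½ = ln2 / k = 0.693147 / 0.04068 = 17.04 h

17.0 h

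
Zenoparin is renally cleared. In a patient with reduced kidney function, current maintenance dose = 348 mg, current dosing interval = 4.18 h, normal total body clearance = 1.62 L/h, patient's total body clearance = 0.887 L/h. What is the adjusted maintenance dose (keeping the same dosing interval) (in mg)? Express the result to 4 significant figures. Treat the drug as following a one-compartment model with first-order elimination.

190.5 mg

To keep the same average steady-state level, dosing rate must scale with clearance.
CL ratio = 0.887 / 1.62 = 0.5475
New dose (same interval) = 348 × 0.5475 = 190.5 mg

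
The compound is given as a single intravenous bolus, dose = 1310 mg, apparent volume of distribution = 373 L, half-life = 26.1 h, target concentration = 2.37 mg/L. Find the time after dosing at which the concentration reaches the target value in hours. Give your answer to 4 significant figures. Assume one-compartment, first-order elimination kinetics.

C₀ = Dose / Vd = 1310 / 373 = 3.512 mg/L
k = ln2 / t½ = 0.693147 / 26.1 = 0.02656 h⁻¹
t = ln(C₀ / C) / k = ln(3.512 / 2.37) / 0.02656
  = ln(1.482) / 0.02656 = 0.3934 / 0.02656 = 14.81 h

14.81 h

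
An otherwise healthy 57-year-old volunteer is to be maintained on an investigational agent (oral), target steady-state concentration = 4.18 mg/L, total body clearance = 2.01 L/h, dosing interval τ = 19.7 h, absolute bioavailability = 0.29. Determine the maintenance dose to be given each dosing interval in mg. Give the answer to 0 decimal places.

571 mg

At steady state, F × (Dose/τ) = Css × CL.
Dose = Css × CL × τ / F = 4.18 × 2.010 × 19.7 / 0.29 = 570.7 mg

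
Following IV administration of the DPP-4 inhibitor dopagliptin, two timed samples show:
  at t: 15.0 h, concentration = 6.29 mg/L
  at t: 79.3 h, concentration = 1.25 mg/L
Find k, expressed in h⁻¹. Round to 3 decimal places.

0.025 h⁻¹

k = ln(C₁/C₂) / (t₂ − t₁) = ln(6.29/1.25) / (79.3 − 15.0)
  = 1.616 / 64.30 = 0.02513 h⁻¹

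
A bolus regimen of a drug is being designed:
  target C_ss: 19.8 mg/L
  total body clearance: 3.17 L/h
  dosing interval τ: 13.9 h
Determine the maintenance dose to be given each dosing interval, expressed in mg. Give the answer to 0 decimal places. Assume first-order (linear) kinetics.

At steady state, Dose/τ = Css × CL.
Dose = Css × CL × τ = 19.8 × 3.170 × 13.9 = 872.4 mg

872 mg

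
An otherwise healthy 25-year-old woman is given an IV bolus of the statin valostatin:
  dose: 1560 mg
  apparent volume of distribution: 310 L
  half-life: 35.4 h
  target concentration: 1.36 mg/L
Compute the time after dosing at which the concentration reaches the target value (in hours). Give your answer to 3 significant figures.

66.8 h

C₀ = Dose / Vd = 1560 / 310 = 5.032 mg/L
k = ln2 / t½ = 0.693147 / 35.4 = 0.01958 h⁻¹
t = ln(C₀ / C) / k = ln(5.032 / 1.36) / 0.01958
  = ln(3.700) / 0.01958 = 1.308 / 0.01958 = 66.80 h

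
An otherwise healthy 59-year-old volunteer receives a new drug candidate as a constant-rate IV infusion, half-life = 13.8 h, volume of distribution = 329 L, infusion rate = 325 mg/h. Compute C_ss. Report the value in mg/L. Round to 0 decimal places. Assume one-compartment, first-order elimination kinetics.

20 mg/L

k = ln2 / t½ = 0.693147 / 13.8 = 0.05023 h⁻¹
CL = k × Vd = 0.05023 × 329 = 16.53 L/h
At steady state Css = R₀ / CL = 325 / 16.53 = 19.66 mg/L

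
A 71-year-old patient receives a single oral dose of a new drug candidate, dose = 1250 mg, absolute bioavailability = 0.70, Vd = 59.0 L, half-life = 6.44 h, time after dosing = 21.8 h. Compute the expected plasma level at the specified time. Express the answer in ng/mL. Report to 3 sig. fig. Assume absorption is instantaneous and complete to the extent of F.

Amount reaching circulation = F × Dose = 0.70 × 1250 = 875.0 mg
C₀ = F·Dose / Vd = 875.0 / 59.0 = 14.83 mg/L
k = ln2 / t½ = 0.693147 / 6.44 = 0.1076 h⁻¹
C = C₀ · e^(−k·t) = 14.83 × e^(−0.1076 × 21.8)
  = 14.83 × 0.09578 = 1.420 mg/L
Convert: 1.420 mg/L × 1000 = 1420 ng/mL

1420 ng/mL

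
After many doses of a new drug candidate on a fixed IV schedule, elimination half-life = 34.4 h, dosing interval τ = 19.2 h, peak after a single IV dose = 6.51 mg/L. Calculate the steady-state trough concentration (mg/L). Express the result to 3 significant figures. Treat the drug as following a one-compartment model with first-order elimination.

13.8 mg/L

k = ln2 / t½ = 0.693147 / 34.4 = 0.02015 h⁻¹
e^(−kτ) = e^(−0.02015 × 19.2) = 0.6792
Accumulation ratio R = 1 / (1 − e^(−kτ)) = 1 / (1 − 0.6792) = 3.117
Steady-state trough = C₀ × R × e^(−kτ) = 6.51 × 3.117 × 0.6792 = 13.78 mg/L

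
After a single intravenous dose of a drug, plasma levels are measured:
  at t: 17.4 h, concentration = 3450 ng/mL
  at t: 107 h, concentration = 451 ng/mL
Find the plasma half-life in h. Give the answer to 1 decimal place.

30.5 h

k = ln(C₁/C₂) / (t₂ − t₁) = ln(3450/451) / (107 − 17.4)
  = 2.035 / 89.60 = 0.02271 h⁻¹
t½ = ln2 / k = 0.693147 / 0.02271 = 30.52 h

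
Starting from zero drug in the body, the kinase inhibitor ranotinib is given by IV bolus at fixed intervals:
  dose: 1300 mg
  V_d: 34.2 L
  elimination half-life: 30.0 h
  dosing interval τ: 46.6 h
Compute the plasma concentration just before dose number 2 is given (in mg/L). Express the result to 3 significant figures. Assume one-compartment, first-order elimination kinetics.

C₀ per dose = Dose / Vd = 1300 / 34.2 = 38.01 mg/L
k = ln2 / t½ = 0.693147 / 30.0 = 0.02310 h⁻¹
Fraction remaining after one interval: r = e^(−kτ) = e^(−0.02310 × 46.6) = 0.3408
Before dose 2, 1 dose has been given (aged 1τ).
C_trough = C₀ × r = 38.01 × 0.3408 = 12.95 mg/L

13.0 mg/L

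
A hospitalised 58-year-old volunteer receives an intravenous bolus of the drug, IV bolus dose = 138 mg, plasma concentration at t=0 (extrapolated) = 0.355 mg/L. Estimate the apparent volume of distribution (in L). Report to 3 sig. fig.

389 L

Vd = Dose / C₀ = 138.0 / 0.355 = 388.7 L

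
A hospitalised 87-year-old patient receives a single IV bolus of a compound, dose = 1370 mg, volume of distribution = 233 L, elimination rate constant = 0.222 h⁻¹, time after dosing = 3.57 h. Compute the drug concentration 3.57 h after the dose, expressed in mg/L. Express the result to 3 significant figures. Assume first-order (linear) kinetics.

C₀ = Dose / Vd = 1370 / 233 = 5.880 mg/L
C = C₀ · e^(−k·t) = 5.880 × e^(−0.2220 × 3.57)
  = 5.880 × 0.4527 = 2.662 mg/L

2.66 mg/L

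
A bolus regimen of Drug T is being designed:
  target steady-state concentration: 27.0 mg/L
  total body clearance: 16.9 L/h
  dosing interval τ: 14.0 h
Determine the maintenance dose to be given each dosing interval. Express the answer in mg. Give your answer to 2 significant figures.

6400 mg

At steady state, Dose/τ = Css × CL.
Dose = Css × CL × τ = 27.0 × 16.90 × 14.0 = 6388 mg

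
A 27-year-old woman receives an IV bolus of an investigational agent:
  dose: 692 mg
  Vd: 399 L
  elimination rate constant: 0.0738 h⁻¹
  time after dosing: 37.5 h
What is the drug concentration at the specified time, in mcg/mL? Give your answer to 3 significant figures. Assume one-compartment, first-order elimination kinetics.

0.109 mcg/mL

C₀ = Dose / Vd = 692.0 / 399 = 1.734 mg/L
C = C₀ · e^(−k·t) = 1.734 × e^(−0.07380 × 37.5)
  = 1.734 × 0.06282 = 0.1089 mg/L
(0.1089 mg/L = 0.1089 mcg/mL)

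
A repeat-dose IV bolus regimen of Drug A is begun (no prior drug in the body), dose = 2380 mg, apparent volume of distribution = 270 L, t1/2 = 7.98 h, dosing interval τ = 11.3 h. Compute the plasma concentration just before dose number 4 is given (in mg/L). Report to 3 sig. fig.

5.00 mg/L

C₀ per dose = Dose / Vd = 2380 / 270 = 8.815 mg/L
k = ln2 / t½ = 0.693147 / 7.98 = 0.08686 h⁻¹
Fraction remaining after one interval: r = e^(−kτ) = e^(−0.08686 × 11.3) = 0.3747
Before dose 4, 3 doses have been given (aged 1τ, 2τ, 3τ).
C_trough = C₀ × (r + r² + … + r^3) = C₀ × r(1−r^3)/(1−r)
        = 8.815 × 0.3747 × (1 − 0.05261) / (1 − 0.3747) = 5.004 mg/L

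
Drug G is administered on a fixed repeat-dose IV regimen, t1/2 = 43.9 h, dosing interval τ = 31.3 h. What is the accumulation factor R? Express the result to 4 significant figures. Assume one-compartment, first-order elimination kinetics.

k = ln2 / t½ = 0.693147 / 43.9 = 0.01579 h⁻¹
e^(−kτ) = e^(−0.01579 × 31.3) = 0.6100
Accumulation ratio R = 1 / (1 − e^(−kτ)) = 1 / (1 − 0.6100) = 2.564

2.564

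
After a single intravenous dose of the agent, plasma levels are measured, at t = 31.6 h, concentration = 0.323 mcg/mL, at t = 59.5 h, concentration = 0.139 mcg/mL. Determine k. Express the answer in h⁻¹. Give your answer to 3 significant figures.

k = ln(C₁/C₂) / (t₂ − t₁) = ln(0.323/0.139) / (59.5 − 31.6)
  = 0.8432 / 27.90 = 0.03022 h⁻¹

0.0302 h⁻¹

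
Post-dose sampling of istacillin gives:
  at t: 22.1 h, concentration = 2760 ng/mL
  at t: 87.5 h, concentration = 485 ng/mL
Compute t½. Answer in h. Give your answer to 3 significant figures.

k = ln(C₁/C₂) / (t₂ − t₁) = ln(2760/485) / (87.5 − 22.1)
  = 1.739 / 65.40 = 0.02659 h⁻¹
t½ = ln2 / k = 0.693147 / 0.02659 = 26.07 h

26.1 h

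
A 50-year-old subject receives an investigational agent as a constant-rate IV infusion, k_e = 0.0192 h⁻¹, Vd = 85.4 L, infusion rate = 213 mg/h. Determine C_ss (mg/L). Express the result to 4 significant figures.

CL = k × Vd = 0.01920 × 85.4 = 1.640 L/h
At steady state Css = R₀ / CL = 213 / 1.640 = 129.9 mg/L

129.9 mg/L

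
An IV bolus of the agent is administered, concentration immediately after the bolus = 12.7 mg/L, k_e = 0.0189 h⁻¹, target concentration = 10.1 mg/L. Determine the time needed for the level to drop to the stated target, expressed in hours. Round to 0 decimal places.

12 h

t = ln(C₀ / C) / k = ln(12.70 / 10.1) / 0.01890
  = ln(1.257) / 0.01890 = 0.2287 / 0.01890 = 12.10 h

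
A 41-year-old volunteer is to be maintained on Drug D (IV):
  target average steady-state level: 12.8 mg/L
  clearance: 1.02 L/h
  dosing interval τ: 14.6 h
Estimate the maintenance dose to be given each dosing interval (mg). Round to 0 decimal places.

191 mg

At steady state, Dose/τ = Css × CL.
Dose = Css × CL × τ = 12.8 × 1.020 × 14.6 = 190.6 mg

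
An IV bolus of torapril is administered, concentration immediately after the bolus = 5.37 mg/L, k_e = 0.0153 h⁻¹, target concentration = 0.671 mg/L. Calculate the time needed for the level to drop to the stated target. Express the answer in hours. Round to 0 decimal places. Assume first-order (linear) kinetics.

136 h

t = ln(C₀ / C) / k = ln(5.370 / 0.671) / 0.01530
  = ln(8.003) / 0.01530 = 2.080 / 0.01530 = 135.9 h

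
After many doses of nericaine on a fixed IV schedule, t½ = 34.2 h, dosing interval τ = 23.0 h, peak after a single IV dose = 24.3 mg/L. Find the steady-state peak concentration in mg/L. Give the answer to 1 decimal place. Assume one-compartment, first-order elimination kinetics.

65.2 mg/L

k = ln2 / t½ = 0.693147 / 34.2 = 0.02027 h⁻¹
e^(−kτ) = e^(−0.02027 × 23.0) = 0.6274
Accumulation ratio R = 1 / (1 − e^(−kτ)) = 1 / (1 − 0.6274) = 2.684
Steady-state peak = C₀ × R = 24.3 × 2.684 = 65.22 mg/L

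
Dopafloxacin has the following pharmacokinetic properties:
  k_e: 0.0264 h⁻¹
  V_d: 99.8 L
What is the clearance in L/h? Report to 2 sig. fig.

CL = k × Vd = 0.0264 × 99.8 = 2.635 L/h

2.6 L/h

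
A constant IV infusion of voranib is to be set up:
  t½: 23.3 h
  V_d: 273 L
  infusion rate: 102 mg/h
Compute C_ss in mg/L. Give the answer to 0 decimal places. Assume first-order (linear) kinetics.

k = ln2 / t½ = 0.693147 / 23.3 = 0.02975 h⁻¹
CL = k × Vd = 0.02975 × 273 = 8.122 L/h
At steady state Css = R₀ / CL = 102 / 8.122 = 12.56 mg/L

13 mg/L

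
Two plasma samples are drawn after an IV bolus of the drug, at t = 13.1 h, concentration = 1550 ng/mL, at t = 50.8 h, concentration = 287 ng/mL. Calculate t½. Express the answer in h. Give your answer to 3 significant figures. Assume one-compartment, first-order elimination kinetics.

k = ln(C₁/C₂) / (t₂ − t₁) = ln(1550/287) / (50.8 − 13.1)
  = 1.687 / 37.70 = 0.04475 h⁻¹
t½ = ln2 / k = 0.693147 / 0.04475 = 15.49 h

15.5 h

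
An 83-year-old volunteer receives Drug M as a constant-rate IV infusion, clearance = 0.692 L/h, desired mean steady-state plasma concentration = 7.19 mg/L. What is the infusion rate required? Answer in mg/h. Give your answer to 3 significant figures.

4.98 mg/h

At steady state, infusion rate R₀ = Css × CL = 7.19 × 0.6920 = 4.975 mg/h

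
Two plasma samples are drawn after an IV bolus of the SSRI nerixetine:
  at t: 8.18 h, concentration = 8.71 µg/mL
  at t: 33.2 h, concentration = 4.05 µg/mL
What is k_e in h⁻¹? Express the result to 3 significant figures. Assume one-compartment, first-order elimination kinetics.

k = ln(C₁/C₂) / (t₂ − t₁) = ln(8.71/4.05) / (33.2 − 8.18)
  = 0.7658 / 25.02 = 0.03061 h⁻¹

0.0306 h⁻¹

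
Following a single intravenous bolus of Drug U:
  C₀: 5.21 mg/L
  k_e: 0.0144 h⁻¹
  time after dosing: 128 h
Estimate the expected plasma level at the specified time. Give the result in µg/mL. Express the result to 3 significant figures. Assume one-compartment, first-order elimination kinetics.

C = C₀ · e^(−k·t) = 5.210 × e^(−0.01440 × 128)
  = 5.210 × 0.1583 = 0.8247 mg/L
(0.8247 mg/L = 0.8247 µg/mL)

0.825 µg/mL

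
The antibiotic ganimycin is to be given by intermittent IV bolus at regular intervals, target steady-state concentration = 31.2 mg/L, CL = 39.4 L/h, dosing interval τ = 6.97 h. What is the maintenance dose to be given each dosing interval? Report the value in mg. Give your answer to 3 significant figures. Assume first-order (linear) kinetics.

At steady state, Dose/τ = Css × CL.
Dose = Css × CL × τ = 31.2 × 39.40 × 6.97 = 8568 mg

8570 mg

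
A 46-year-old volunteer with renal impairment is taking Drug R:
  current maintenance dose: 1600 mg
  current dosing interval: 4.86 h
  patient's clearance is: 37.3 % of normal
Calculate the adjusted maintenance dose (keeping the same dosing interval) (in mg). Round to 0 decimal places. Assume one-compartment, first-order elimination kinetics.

597 mg

To keep the same average steady-state level, dosing rate must scale with clearance.
CL ratio = 37.3 / 100 = 0.3730
New dose (same interval) = 1600 × 0.3730 = 596.8 mg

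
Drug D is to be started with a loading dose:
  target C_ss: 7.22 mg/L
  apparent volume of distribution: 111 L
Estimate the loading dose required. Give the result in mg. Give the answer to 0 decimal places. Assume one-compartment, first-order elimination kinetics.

LD = Css × Vd = 7.22 × 111 = 801.4 mg

801 mg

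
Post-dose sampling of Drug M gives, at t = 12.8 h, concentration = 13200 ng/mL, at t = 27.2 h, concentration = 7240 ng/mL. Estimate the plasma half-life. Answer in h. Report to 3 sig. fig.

16.6 h

k = ln(C₁/C₂) / (t₂ − t₁) = ln(13200/7240) / (27.2 − 12.8)
  = 0.6006 / 14.40 = 0.04171 h⁻¹
t½ = ln2 / k = 0.693147 / 0.04171 = 16.62 h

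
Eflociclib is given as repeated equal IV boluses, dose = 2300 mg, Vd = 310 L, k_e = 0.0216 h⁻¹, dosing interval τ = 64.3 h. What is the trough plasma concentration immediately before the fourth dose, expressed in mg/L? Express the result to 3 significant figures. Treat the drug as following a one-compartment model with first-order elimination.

2.43 mg/L

C₀ per dose = Dose / Vd = 2300 / 310 = 7.419 mg/L
Fraction remaining after one interval: r = e^(−kτ) = e^(−0.02160 × 64.3) = 0.2494
Before dose 4, 3 doses have been given (aged 1τ, 2τ, 3τ).
C_trough = C₀ × (r + r² + … + r^3) = C₀ × r(1−r^3)/(1−r)
        = 7.419 × 0.2494 × (1 − 0.01551) / (1 − 0.2494) = 2.427 mg/L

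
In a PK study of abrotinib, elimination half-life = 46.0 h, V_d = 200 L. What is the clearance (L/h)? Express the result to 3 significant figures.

k = ln2 / t½ = 0.693147 / 46.0 = 0.01507 h⁻¹
CL = k × Vd = 0.01507 × 200 = 3.014 L/h

3.01 L/h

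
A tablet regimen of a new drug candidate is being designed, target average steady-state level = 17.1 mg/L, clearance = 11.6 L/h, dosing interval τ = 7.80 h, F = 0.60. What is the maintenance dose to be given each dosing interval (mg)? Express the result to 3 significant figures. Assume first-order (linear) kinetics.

At steady state, F × (Dose/τ) = Css × CL.
Dose = Css × CL × τ / F = 17.1 × 11.60 × 7.80 / 0.60 = 2579 mg

2580 mg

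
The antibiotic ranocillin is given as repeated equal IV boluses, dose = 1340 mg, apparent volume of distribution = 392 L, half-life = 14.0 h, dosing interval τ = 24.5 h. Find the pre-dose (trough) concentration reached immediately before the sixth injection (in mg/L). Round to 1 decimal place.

C₀ per dose = Dose / Vd = 1340 / 392 = 3.418 mg/L
k = ln2 / t½ = 0.693147 / 14.0 = 0.04951 h⁻¹
Fraction remaining after one interval: r = e^(−kτ) = e^(−0.04951 × 24.5) = 0.2973
Before dose 6, 5 doses have been given (aged 1τ, 2τ, 3τ, 4τ, 5τ).
C_trough = C₀ × (r + r² + … + r^5) = C₀ × r(1−r^5)/(1−r)
        = 3.418 × 0.2973 × (1 − 0.002323) / (1 − 0.2973) = 1.443 mg/L

1.4 mg/L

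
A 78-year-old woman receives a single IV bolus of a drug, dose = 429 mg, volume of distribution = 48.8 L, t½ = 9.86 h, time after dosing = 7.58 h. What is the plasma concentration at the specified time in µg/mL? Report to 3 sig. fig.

5.16 µg/mL

C₀ = Dose / Vd = 429.0 / 48.8 = 8.791 mg/L
k = ln2 / t½ = 0.693147 / 9.86 = 0.07030 h⁻¹
C = C₀ · e^(−k·t) = 8.791 × e^(−0.07030 × 7.58)
  = 8.791 × 0.5869 = 5.159 mg/L
(5.159 mg/L = 5.159 µg/mL)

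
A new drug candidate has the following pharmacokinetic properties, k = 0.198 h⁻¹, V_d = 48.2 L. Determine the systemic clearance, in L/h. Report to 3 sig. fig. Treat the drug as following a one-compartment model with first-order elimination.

9.54 L/h

CL = k × Vd = 0.198 × 48.2 = 9.544 L/h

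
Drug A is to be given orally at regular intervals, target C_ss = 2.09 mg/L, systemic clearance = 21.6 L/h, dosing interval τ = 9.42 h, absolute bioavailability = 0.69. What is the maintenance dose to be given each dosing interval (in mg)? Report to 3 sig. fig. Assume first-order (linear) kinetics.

616 mg

At steady state, F × (Dose/τ) = Css × CL.
Dose = Css × CL × τ / F = 2.09 × 21.60 × 9.42 / 0.69 = 616.3 mg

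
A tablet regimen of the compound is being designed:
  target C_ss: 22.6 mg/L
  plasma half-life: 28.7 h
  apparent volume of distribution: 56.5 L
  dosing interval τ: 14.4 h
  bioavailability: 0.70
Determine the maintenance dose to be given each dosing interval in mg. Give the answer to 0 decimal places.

k = ln2 / t½ = 0.693147 / 28.7 = 0.02415 h⁻¹
CL = k × Vd = 0.02415 × 56.5 = 1.364 L/h
At steady state, F × (Dose/τ) = Css × CL.
Dose = Css × CL × τ / F = 22.6 × 1.364 × 14.4 / 0.70 = 634.1 mg

634 mg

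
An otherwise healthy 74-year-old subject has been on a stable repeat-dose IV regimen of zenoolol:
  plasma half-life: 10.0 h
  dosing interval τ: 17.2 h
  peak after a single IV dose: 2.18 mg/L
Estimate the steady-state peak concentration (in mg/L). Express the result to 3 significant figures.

k = ln2 / t½ = 0.693147 / 10.0 = 0.06931 h⁻¹
e^(−kτ) = e^(−0.06931 × 17.2) = 0.3036
Accumulation ratio R = 1 / (1 − e^(−kτ)) = 1 / (1 − 0.3036) = 1.436
Steady-state peak = C₀ × R = 2.18 × 1.436 = 3.130 mg/L

3.13 mg/L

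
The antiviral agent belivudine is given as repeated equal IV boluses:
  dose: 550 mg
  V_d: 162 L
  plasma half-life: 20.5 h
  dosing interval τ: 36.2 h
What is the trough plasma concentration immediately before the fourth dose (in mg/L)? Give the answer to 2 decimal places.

1.38 mg/L

C₀ per dose = Dose / Vd = 550 / 162 = 3.395 mg/L
k = ln2 / t½ = 0.693147 / 20.5 = 0.03381 h⁻¹
Fraction remaining after one interval: r = e^(−kτ) = e^(−0.03381 × 36.2) = 0.2941
Before dose 4, 3 doses have been given (aged 1τ, 2τ, 3τ).
C_trough = C₀ × (r + r² + … + r^3) = C₀ × r(1−r^3)/(1−r)
        = 3.395 × 0.2941 × (1 − 0.02544) / (1 − 0.2941) = 1.378 mg/L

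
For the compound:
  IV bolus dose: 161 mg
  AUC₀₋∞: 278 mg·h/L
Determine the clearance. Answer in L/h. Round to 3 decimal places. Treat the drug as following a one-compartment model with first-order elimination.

CL = Dose / AUC = 161 / 278 = 0.5791 L/h

0.579 L/h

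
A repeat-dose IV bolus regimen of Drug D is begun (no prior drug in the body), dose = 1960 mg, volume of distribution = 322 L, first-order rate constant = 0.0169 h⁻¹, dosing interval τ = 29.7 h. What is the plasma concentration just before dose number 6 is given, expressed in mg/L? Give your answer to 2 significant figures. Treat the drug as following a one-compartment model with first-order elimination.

C₀ per dose = Dose / Vd = 1960 / 322 = 6.087 mg/L
Fraction remaining after one interval: r = e^(−kτ) = e^(−0.01690 × 29.7) = 0.6054
Before dose 6, 5 doses have been given (aged 1τ, 2τ, 3τ, 4τ, 5τ).
C_trough = C₀ × (r + r² + … + r^5) = C₀ × r(1−r^5)/(1−r)
        = 6.087 × 0.6054 × (1 − 0.08132) / (1 − 0.6054) = 8.579 mg/L

8.6 mg/L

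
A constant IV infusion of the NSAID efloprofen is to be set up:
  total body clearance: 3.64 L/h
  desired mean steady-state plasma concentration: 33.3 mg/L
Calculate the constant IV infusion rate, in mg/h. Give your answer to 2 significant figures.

120 mg/h

At steady state, infusion rate R₀ = Css × CL = 33.3 × 3.640 = 121.2 mg/h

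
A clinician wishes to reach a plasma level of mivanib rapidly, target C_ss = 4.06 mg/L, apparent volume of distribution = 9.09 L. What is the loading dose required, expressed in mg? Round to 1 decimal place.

LD = Css × Vd = 4.06 × 9.09 = 36.91 mg

36.9 mg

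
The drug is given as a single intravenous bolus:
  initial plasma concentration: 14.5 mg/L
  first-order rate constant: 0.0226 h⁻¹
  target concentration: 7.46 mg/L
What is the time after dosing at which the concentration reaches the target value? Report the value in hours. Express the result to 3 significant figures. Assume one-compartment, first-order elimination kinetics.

t = ln(C₀ / C) / k = ln(14.50 / 7.46) / 0.02260
  = ln(1.944) / 0.02260 = 0.6647 / 0.02260 = 29.41 h

29.4 h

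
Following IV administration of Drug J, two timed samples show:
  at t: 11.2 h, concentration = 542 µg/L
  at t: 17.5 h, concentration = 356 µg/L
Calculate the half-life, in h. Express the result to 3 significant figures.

10.4 h

k = ln(C₁/C₂) / (t₂ − t₁) = ln(542/356) / (17.5 − 11.2)
  = 0.4203 / 6.300 = 0.06671 h⁻¹
t½ = ln2 / k = 0.693147 / 0.06671 = 10.39 h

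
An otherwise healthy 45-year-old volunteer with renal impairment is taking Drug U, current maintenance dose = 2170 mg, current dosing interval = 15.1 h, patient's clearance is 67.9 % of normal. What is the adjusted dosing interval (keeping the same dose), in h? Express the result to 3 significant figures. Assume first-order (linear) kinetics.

To keep the same average steady-state level, dosing rate must scale with clearance.
CL ratio = 67.9 / 100 = 0.6790
New interval (same dose) = 15.1 / 0.6790 = 22.24 h

22.2 h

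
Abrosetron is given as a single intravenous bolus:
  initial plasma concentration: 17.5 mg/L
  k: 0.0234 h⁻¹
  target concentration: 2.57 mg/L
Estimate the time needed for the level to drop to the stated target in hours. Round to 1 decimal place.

t = ln(C₀ / C) / k = ln(17.50 / 2.57) / 0.02340
  = ln(6.809) / 0.02340 = 1.918 / 0.02340 = 81.97 h

82.0 h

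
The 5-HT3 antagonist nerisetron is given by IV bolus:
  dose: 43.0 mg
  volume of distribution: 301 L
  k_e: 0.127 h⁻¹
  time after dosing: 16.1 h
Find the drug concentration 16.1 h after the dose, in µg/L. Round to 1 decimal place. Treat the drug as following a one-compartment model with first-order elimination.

C₀ = Dose / Vd = 43.00 / 301 = 0.1429 mg/L
C = C₀ · e^(−k·t) = 0.1429 × e^(−0.1270 × 16.1)
  = 0.1429 × 0.1294 = 0.01849 mg/L
Convert: 0.01849 mg/L × 1000 = 18.49 µg/L

18.5 µg/L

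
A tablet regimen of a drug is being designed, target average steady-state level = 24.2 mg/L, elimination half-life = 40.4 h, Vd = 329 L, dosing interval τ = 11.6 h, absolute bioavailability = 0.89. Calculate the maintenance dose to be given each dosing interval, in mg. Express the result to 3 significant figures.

1780 mg

k = ln2 / t½ = 0.693147 / 40.4 = 0.01716 h⁻¹
CL = k × Vd = 0.01716 × 329 = 5.646 L/h
At steady state, F × (Dose/τ) = Css × CL.
Dose = Css × CL × τ / F = 24.2 × 5.646 × 11.6 / 0.89 = 1781 mg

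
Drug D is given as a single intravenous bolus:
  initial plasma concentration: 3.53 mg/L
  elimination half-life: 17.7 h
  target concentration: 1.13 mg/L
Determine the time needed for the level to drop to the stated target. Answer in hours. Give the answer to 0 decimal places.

k = ln2 / t½ = 0.693147 / 17.7 = 0.03916 h⁻¹
t = ln(C₀ / C) / k = ln(3.530 / 1.13) / 0.03916
  = ln(3.124) / 0.03916 = 1.139 / 0.03916 = 29.09 h

29 h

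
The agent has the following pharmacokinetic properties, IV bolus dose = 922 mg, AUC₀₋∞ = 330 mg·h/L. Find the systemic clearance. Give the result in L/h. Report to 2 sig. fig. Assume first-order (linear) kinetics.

2.8 L/h

CL = Dose / AUC = 922 / 330 = 2.794 L/h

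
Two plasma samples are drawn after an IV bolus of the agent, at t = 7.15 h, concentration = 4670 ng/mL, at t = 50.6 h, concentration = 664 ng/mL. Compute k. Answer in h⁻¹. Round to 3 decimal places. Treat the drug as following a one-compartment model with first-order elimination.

k = ln(C₁/C₂) / (t₂ − t₁) = ln(4670/664) / (50.6 − 7.15)
  = 1.951 / 43.45 = 0.04490 h⁻¹

0.045 h⁻¹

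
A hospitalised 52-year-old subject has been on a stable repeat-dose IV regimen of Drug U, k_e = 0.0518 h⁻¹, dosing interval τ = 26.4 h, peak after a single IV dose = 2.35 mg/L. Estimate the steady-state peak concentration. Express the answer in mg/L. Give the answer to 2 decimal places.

e^(−kτ) = e^(−0.05180 × 26.4) = 0.2547
Accumulation ratio R = 1 / (1 − e^(−kτ)) = 1 / (1 − 0.2547) = 1.342
Steady-state peak = C₀ × R = 2.35 × 1.342 = 3.154 mg/L

3.15 mg/L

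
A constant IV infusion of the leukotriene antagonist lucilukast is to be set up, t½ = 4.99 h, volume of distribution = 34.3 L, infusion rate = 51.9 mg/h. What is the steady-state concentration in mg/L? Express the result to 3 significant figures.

10.9 mg/L

k = ln2 / t½ = 0.693147 / 4.99 = 0.1389 h⁻¹
CL = k × Vd = 0.1389 × 34.3 = 4.764 L/h
At steady state Css = R₀ / CL = 51.9 / 4.764 = 10.89 mg/L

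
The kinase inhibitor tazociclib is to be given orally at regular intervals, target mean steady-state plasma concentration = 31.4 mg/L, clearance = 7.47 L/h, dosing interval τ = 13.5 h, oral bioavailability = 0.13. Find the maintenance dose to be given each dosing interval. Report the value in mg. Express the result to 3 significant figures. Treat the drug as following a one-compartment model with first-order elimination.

At steady state, F × (Dose/τ) = Css × CL.
Dose = Css × CL × τ / F = 31.4 × 7.470 × 13.5 / 0.13 = 24360 mg

24400 mg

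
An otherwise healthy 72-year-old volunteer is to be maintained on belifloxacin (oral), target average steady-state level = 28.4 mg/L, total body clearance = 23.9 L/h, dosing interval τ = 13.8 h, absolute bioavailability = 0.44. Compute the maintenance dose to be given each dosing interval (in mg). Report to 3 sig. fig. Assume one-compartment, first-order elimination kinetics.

21300 mg

At steady state, F × (Dose/τ) = Css × CL.
Dose = Css × CL × τ / F = 28.4 × 23.90 × 13.8 / 0.44 = 21290 mg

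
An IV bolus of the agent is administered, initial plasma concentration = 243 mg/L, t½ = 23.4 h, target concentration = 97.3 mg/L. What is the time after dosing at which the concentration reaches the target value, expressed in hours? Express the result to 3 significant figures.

30.9 h

k = ln2 / t½ = 0.693147 / 23.4 = 0.02962 h⁻¹
t = ln(C₀ / C) / k = ln(243.0 / 97.3) / 0.02962
  = ln(2.497) / 0.02962 = 0.9151 / 0.02962 = 30.89 h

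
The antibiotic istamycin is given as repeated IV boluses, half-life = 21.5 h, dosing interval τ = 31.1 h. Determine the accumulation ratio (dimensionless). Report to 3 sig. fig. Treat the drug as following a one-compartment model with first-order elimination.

k = ln2 / t½ = 0.693147 / 21.5 = 0.03224 h⁻¹
e^(−kτ) = e^(−0.03224 × 31.1) = 0.3669
Accumulation ratio R = 1 / (1 − e^(−kτ)) = 1 / (1 − 0.3669) = 1.580

1.58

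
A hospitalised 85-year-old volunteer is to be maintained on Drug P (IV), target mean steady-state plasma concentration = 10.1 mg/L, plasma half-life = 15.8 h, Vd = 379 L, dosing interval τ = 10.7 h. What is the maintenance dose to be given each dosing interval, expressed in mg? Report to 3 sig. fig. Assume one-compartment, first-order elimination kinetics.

1800 mg

k = ln2 / t½ = 0.693147 / 15.8 = 0.04387 h⁻¹
CL = k × Vd = 0.04387 × 379 = 16.63 L/h
At steady state, Dose/τ = Css × CL.
Dose = Css × CL × τ = 10.1 × 16.63 × 10.7 = 1797 mg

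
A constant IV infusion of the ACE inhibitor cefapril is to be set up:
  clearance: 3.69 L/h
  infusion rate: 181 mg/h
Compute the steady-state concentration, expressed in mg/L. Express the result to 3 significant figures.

At steady state Css = R₀ / CL = 181 / 3.690 = 49.05 mg/L

49.1 mg/L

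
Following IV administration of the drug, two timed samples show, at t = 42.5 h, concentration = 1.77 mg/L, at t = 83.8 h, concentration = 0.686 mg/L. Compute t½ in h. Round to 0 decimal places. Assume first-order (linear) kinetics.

k = ln(C₁/C₂) / (t₂ − t₁) = ln(1.77/0.686) / (83.8 − 42.5)
  = 0.9479 / 41.30 = 0.02295 h⁻¹
t½ = ln2 / k = 0.693147 / 0.02295 = 30.20 h

30 h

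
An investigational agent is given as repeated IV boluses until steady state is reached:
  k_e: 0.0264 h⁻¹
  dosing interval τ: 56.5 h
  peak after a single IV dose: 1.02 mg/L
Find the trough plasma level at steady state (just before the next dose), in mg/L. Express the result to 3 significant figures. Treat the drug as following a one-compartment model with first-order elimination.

0.296 mg/L

e^(−kτ) = e^(−0.02640 × 56.5) = 0.2250
Accumulation ratio R = 1 / (1 − e^(−kτ)) = 1 / (1 − 0.2250) = 1.290
Steady-state trough = C₀ × R × e^(−kτ) = 1.02 × 1.290 × 0.2250 = 0.2961 mg/L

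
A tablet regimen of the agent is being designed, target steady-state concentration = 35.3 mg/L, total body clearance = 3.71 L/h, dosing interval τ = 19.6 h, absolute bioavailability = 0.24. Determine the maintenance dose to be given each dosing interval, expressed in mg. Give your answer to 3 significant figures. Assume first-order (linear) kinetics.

10700 mg

At steady state, F × (Dose/τ) = Css × CL.
Dose = Css × CL × τ / F = 35.3 × 3.710 × 19.6 / 0.24 = 10700 mg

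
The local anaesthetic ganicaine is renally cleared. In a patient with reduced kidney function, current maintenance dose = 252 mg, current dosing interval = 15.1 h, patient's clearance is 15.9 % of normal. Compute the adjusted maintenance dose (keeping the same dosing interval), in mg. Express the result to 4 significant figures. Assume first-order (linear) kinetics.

40.07 mg

To keep the same average steady-state level, dosing rate must scale with clearance.
CL ratio = 15.9 / 100 = 0.1590
New dose (same interval) = 252 × 0.1590 = 40.07 mg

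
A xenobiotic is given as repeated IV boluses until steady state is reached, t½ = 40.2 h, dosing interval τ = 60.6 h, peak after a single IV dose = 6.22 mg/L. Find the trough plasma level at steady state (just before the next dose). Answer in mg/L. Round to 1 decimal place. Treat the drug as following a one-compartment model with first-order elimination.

k = ln2 / t½ = 0.693147 / 40.2 = 0.01724 h⁻¹
e^(−kτ) = e^(−0.01724 × 60.6) = 0.3518
Accumulation ratio R = 1 / (1 − e^(−kτ)) = 1 / (1 − 0.3518) = 1.543
Steady-state trough = C₀ × R × e^(−kτ) = 6.22 × 1.543 × 0.3518 = 3.376 mg/L

3.4 mg/L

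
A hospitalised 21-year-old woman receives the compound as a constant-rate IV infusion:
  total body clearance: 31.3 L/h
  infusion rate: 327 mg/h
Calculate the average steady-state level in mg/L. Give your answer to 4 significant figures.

At steady state Css = R₀ / CL = 327 / 31.30 = 10.45 mg/L

10.45 mg/L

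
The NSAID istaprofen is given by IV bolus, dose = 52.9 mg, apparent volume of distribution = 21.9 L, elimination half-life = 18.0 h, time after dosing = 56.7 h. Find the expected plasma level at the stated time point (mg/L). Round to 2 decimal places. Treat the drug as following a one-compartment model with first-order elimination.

C₀ = Dose / Vd = 52.90 / 21.9 = 2.416 mg/L
k = ln2 / t½ = 0.693147 / 18.0 = 0.03851 h⁻¹
C = C₀ · e^(−k·t) = 2.416 × e^(−0.03851 × 56.7)
  = 2.416 × 0.1126 = 0.2720 mg/L

0.27 mg/L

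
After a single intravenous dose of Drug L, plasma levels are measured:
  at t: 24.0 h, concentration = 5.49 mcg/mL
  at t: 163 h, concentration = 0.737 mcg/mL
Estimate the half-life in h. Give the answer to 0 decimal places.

k = ln(C₁/C₂) / (t₂ − t₁) = ln(5.49/0.737) / (163 − 24.0)
  = 2.008 / 139.0 = 0.01445 h⁻¹
t½ = ln2 / k = 0.693147 / 0.01445 = 47.97 h

48 h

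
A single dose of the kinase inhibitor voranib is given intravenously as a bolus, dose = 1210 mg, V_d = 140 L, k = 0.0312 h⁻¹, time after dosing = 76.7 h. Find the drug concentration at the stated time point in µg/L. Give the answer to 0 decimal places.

790 µg/L

C₀ = Dose / Vd = 1210 / 140 = 8.643 mg/L
C = C₀ · e^(−k·t) = 8.643 × e^(−0.03120 × 76.7)
  = 8.643 × 0.09135 = 0.7895 mg/L
Convert: 0.7895 mg/L × 1000 = 789.5 µg/L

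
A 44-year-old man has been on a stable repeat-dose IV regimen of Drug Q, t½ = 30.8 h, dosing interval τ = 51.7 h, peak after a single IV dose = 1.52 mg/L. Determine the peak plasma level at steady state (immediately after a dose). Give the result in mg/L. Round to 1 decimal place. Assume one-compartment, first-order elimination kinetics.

k = ln2 / t½ = 0.693147 / 30.8 = 0.02250 h⁻¹
e^(−kτ) = e^(−0.02250 × 51.7) = 0.3125
Accumulation ratio R = 1 / (1 − e^(−kτ)) = 1 / (1 − 0.3125) = 1.455
Steady-state peak = C₀ × R = 1.52 × 1.455 = 2.212 mg/L

2.2 mg/L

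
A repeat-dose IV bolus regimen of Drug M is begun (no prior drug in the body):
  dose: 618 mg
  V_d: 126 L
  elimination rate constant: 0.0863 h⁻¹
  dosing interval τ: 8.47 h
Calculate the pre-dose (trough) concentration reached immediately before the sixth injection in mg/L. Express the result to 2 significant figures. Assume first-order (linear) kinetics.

C₀ per dose = Dose / Vd = 618 / 126 = 4.905 mg/L
Fraction remaining after one interval: r = e^(−kτ) = e^(−0.08630 × 8.47) = 0.4814
Before dose 6, 5 doses have been given (aged 1τ, 2τ, 3τ, 4τ, 5τ).
C_trough = C₀ × (r + r² + … + r^5) = C₀ × r(1−r^5)/(1−r)
        = 4.905 × 0.4814 × (1 − 0.02585) / (1 − 0.4814) = 4.435 mg/L

4.4 mg/L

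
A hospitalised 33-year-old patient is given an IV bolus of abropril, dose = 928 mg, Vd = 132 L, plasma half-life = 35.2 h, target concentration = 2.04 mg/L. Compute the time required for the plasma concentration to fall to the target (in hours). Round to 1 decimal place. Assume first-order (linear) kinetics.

62.8 h

C₀ = Dose / Vd = 928.0 / 132 = 7.030 mg/L
k = ln2 / t½ = 0.693147 / 35.2 = 0.01969 h⁻¹
t = ln(C₀ / C) / k = ln(7.030 / 2.04) / 0.01969
  = ln(3.446) / 0.01969 = 1.237 / 0.01969 = 62.82 h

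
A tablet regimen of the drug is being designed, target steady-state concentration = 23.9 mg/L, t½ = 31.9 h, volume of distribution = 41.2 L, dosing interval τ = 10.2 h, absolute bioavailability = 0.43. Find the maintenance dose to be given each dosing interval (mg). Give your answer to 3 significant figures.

k = ln2 / t½ = 0.693147 / 31.9 = 0.02173 h⁻¹
CL = k × Vd = 0.02173 × 41.2 = 0.8953 L/h
At steady state, F × (Dose/τ) = Css × CL.
Dose = Css × CL × τ / F = 23.9 × 0.8953 × 10.2 / 0.43 = 507.6 mg

508 mg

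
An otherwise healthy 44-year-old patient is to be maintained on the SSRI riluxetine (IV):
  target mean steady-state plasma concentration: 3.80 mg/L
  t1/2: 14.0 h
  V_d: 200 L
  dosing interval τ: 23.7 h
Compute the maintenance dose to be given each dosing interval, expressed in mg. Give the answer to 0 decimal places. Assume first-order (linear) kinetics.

k = ln2 / t½ = 0.693147 / 14.0 = 0.04951 h⁻¹
CL = k × Vd = 0.04951 × 200 = 9.902 L/h
At steady state, Dose/τ = Css × CL.
Dose = Css × CL × τ = 3.80 × 9.902 × 23.7 = 891.8 mg

892 mg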